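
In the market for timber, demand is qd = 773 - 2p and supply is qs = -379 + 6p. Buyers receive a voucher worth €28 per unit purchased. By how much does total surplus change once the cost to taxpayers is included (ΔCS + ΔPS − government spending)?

Net change in total surplus = -€588

Pre-subsidy: 773 - 2p = -379 + 6p gives p* = 144, q* = 485.
With the rebate, buyers effectively pay pb = ps − 28, where ps is the price sellers receive.
Demand in terms of ps becomes qd = 773 − 2(ps − 28) = 829 - 2ps. Setting this equal to supply: 829 - 2ps = -379 + 6ps, so ps = 151.
Buyers pay pb = 151 − 28 = 123; q' = -379 + 6·151 = 527.
ΔCS = ½(485 + 527)(144 − 123) = 10626; ΔPS = ½(485 + 527)(151 − 144) = 3542.
Government spending = 28 × 527 = 14756.
Net change = 10626 + 3542 − 14756 = -588. The loss equals the DWL triangle ½·28·42.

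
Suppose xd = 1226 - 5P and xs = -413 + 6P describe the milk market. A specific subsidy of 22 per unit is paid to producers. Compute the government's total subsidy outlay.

Government cost = 11902

Pre-subsidy: 1226 - 5P = -413 + 6P gives P* = 149, x* = 481.
With the subsidy, sellers receive Ps = Pb + 22 for each unit, where Pb is the price buyers pay.
Supply in terms of Pb becomes xs = -413 + 6(Pb + 22) = -281 + 6Pb. Setting this equal to demand: 1226 - 5Pb = -281 + 6Pb, so Pb = 137.
Sellers receive Ps = 137 + 22 = 159; x' = 1226 − 5·137 = 541.
Government outlay = subsidy × quantity = 22 × 541 = 11902.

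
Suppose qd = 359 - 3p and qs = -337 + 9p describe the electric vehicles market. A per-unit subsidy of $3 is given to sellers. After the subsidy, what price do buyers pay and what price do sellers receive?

Pre-subsidy: 359 - 3p = -337 + 9p gives p* = 58, q* = 185.
With the subsidy, sellers receive ps = pb + 3 for each unit, where pb is the price buyers pay.
Supply in terms of pb becomes qs = -337 + 9(pb + 3) = -310 + 9pb. Setting this equal to demand: 359 - 3pb = -310 + 9pb, so pb = 55.75.
Sellers receive ps = 55.75 + 3 = 58.75; q' = 359 − 3·55.75 = 191.75.

Buyers pay $55.75; sellers receive $58.75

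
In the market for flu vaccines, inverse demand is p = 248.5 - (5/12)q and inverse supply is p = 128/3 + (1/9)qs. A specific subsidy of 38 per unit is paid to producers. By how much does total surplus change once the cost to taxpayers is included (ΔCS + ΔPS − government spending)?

Pre-subsidy: 248.5 - (5/12)q = 128/3 + (1/9)q gives q* = 390 and p* = 86.
With the subsidy, sellers receive ps = pb + 38 for each unit, where pb is the price buyers pay.
On the curves, pb = 248.5 - (5/12)q and ps = 128/3 + (1/9)q; the wedge ps − pb = 38 gives 128/3 + (1/9)q − (248.5 - (5/12)q) = 38, so q' = 462.
Then pb = 248.5 − (5/12)·462 = 56 and ps = 128/3 + (1/9)·462 = 94.
ΔCS = ½(390 + 462)(86 − 56) = 12780; ΔPS = ½(390 + 462)(94 − 86) = 3408.
Government spending = 38 × 462 = 17556.
Net change = 12780 + 3408 − 17556 = -1368. The loss equals the DWL triangle ½·38·72.

Net change in total surplus = -1368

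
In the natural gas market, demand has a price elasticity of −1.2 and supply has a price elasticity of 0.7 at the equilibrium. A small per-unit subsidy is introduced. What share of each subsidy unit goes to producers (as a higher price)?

For a small subsidy around the equilibrium, the benefit split depends on the relative slopes, which at a point are proportional to the elasticities.
Buyer share = εs/(εs + |εd|) = 0.7/(0.7 + 1.2) = 7/19; seller share = |εd|/(εs + |εd|) = 12/19.
So producers capture 12/19 of the subsidy.

Producer share = 12/19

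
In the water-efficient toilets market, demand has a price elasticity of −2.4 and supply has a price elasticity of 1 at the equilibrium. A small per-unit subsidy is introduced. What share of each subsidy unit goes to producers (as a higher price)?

Producer share = 12/17

For a small subsidy around the equilibrium, the benefit split depends on the relative slopes, which at a point are proportional to the elasticities.
Buyer share = εs/(εs + |εd|) = 1/(1 + 2.4) = 5/17; seller share = |εd|/(εs + |εd|) = 12/17.
So producers capture 12/17 of the subsidy.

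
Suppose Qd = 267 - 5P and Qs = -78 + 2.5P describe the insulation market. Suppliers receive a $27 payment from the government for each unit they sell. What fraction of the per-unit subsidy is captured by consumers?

Consumer share = 1/3

Pre-subsidy: 267 - 5P = -78 + 2.5P gives P* = 46, Q* = 37.
With the subsidy, sellers receive Ps = Pb + 27 for each unit, where Pb is the price buyers pay.
Supply in terms of Pb becomes Qs = -78 + 2.5(Pb + 27) = -10.5 + 2.5Pb. Setting this equal to demand: 267 - 5Pb = -10.5 + 2.5Pb, so Pb = 37.
Sellers receive Ps = 37 + 27 = 64; Q' = 267 − 5·37 = 82.
Buyers' price falls by P* − Pb = 46 − 37 = 9; sellers' price rises by Ps − P* = 64 − 46 = 18.
So consumers capture 9/27 = 1/3 of each unit of subsidy.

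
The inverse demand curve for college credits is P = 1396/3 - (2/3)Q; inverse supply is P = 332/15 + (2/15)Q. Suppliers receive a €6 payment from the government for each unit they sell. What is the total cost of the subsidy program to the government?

Pre-subsidy: 1396/3 - (2/3)Q = 332/15 + (2/15)Q gives Q* = 554 and P* = 96.
With the subsidy, sellers receive Ps = Pb + 6 for each unit, where Pb is the price buyers pay.
On the curves, Pb = 1396/3 - (2/3)Q and Ps = 332/15 + (2/15)Q; the wedge Ps − Pb = 6 gives 332/15 + (2/15)Q − (1396/3 - (2/3)Q) = 6, so Q' = 561.5.
Then Pb = 1396/3 − (2/3)·561.5 = 91 and Ps = 332/15 + (2/15)·561.5 = 97.
Government outlay = subsidy × quantity = 6 × 561.5 = 3369.

Government cost = €3369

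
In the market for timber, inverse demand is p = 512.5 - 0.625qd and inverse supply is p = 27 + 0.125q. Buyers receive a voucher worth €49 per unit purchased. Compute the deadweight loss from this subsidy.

Deadweight loss = 4802/3

Pre-subsidy: 512.5 - 0.625q = 27 + 0.125q gives q* = 1942/3 and p* = 1295/12.
With the rebate, buyers effectively pay pb = ps − 49, where ps is the price sellers receive.
On the curves, pb = 512.5 - 0.625q and ps = 27 + 0.125q; the wedge ps − pb = 49 gives 27 + 0.125q − (512.5 - 0.625q) = 49, so q' = 2138/3.
Then pb = 512.5 − 0.625·(2138/3) = 805/12 and ps = 27 + 0.125·(2138/3) = 1393/12.
The subsidy expands output by 2138/3 − 1942/3 = 196/3 past the efficient level; on those units the gap between marginal cost and willingness to pay runs from 0 up to 49.
DWL = ½ × 49 × 196/3 = 4802/3.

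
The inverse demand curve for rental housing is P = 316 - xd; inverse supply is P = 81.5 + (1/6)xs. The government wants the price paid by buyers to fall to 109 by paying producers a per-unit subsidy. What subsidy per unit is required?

At a buyer price of 109, quantity demanded is 316 − 1·109 = 207.
Sellers supply 207 only when they receive Ps = 81.5 + (1/6)·207 = 116.
s = Ps − Pb = 116 − 109 = 7.

Required subsidy s = 7 per unit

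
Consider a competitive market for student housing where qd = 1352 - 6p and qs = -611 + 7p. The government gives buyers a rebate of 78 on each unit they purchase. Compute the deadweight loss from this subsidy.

Pre-subsidy: 1352 - 6p = -611 + 7p gives p* = 151, q* = 446.
With the rebate, buyers effectively pay pb = ps − 78, where ps is the price sellers receive.
Demand in terms of ps becomes qd = 1352 − 6(ps − 78) = 1820 - 6ps. Setting this equal to supply: 1820 - 6ps = -611 + 7ps, so ps = 187.
Buyers pay pb = 187 − 78 = 109; q' = -611 + 7·187 = 698.
The subsidy expands output by 698 − 446 = 252 past the efficient level; on those units the gap between marginal cost and willingness to pay runs from 0 up to 78.
DWL = ½ × 78 × 252 = 9828.

Deadweight loss = 9828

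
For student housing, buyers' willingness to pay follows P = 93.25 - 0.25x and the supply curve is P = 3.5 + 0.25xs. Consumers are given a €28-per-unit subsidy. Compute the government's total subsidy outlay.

Government cost = €6594

Pre-subsidy: 93.25 - 0.25x = 3.5 + 0.25x gives x* = 179.5 and P* = 48.375.
With the rebate, buyers effectively pay Pb = Ps − 28, where Ps is the price sellers receive.
On the curves, Pb = 93.25 - 0.25x and Ps = 3.5 + 0.25x; the wedge Ps − Pb = 28 gives 3.5 + 0.25x − (93.25 - 0.25x) = 28, so x' = 235.5.
Then Pb = 93.25 − 0.25·235.5 = 34.375 and Ps = 3.5 + 0.25·235.5 = 62.375.
Government outlay = subsidy × quantity = 28 × 235.5 = 6594.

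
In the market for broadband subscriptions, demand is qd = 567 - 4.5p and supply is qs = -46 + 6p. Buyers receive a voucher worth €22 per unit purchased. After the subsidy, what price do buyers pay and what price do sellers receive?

Pre-subsidy: 567 - 4.5p = -46 + 6p gives p* = 1226/21, q* = 2130/7.
With the rebate, buyers effectively pay pb = ps − 22, where ps is the price sellers receive.
Demand in terms of ps becomes qd = 567 − 4.5(ps − 22) = 666 - 4.5ps. Setting this equal to supply: 666 - 4.5ps = -46 + 6ps, so ps = 1424/21.
Buyers pay pb = 1424/21 − 22 = 962/21; q' = -46 + 6·(1424/21) = 2526/7.

Buyers pay 962/21; sellers receive 1424/21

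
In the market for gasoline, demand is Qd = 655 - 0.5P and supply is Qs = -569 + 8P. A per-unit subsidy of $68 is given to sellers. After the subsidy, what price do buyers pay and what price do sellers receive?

Buyers pay $80; sellers receive $148

Pre-subsidy: 655 - 0.5P = -569 + 8P gives P* = 144, Q* = 583.
With the subsidy, sellers receive Ps = Pb + 68 for each unit, where Pb is the price buyers pay.
Supply in terms of Pb becomes Qs = -569 + 8(Pb + 68) = -25 + 8Pb. Setting this equal to demand: 655 - 0.5Pb = -25 + 8Pb, so Pb = 80.
Sellers receive Ps = 80 + 68 = 148; Q' = 655 − 0.5·80 = 615.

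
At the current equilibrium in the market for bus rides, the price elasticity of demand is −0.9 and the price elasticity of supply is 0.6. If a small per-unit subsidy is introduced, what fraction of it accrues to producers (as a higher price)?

For a small subsidy around the equilibrium, the benefit split depends on the relative slopes, which at a point are proportional to the elasticities.
Buyer share = εs/(εs + |εd|) = 0.6/(0.6 + 0.9) = 0.4; seller share = |εd|/(εs + |εd|) = 0.6.
So producers capture 0.6 of the subsidy.

Producer share = 0.6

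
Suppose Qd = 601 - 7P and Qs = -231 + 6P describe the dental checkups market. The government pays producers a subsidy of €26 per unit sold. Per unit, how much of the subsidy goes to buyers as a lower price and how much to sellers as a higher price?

Buyers gain €12 per unit; sellers gain €14 per unit

Pre-subsidy: 601 - 7P = -231 + 6P gives P* = 64, Q* = 153.
With the subsidy, sellers receive Ps = Pb + 26 for each unit, where Pb is the price buyers pay.
Supply in terms of Pb becomes Qs = -231 + 6(Pb + 26) = -75 + 6Pb. Setting this equal to demand: 601 - 7Pb = -75 + 6Pb, so Pb = 52.
Sellers receive Ps = 52 + 26 = 78; Q' = 601 − 7·52 = 237.
Buyers' price falls by P* − Pb = 64 − 52 = 12; sellers' price rises by Ps − P* = 78 − 64 = 14.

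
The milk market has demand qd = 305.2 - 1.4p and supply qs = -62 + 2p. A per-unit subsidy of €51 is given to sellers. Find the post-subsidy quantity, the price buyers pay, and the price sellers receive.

Pre-subsidy: 305.2 - 1.4p = -62 + 2p gives p* = 108, q* = 154.
With the subsidy, sellers receive ps = pb + 51 for each unit, where pb is the price buyers pay.
Supply in terms of pb becomes qs = -62 + 2(pb + 51) = 40 + 2pb. Setting this equal to demand: 305.2 - 1.4pb = 40 + 2pb, so pb = 78.
Sellers receive ps = 78 + 51 = 129; q' = 305.2 − 1.4·78 = 196.

q' = 196; buyers pay €78; sellers receive €129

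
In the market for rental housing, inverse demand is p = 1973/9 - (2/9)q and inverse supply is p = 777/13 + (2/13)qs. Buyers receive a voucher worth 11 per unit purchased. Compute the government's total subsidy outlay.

Pre-subsidy: 1973/9 - (2/9)q = 777/13 + (2/13)q gives q* = 424 and p* = 125.
With the rebate, buyers effectively pay pb = ps − 11, where ps is the price sellers receive.
On the curves, pb = 1973/9 - (2/9)q and ps = 777/13 + (2/13)q; the wedge ps − pb = 11 gives 777/13 + (2/13)q − (1973/9 - (2/9)q) = 11, so q' = 453.25.
Then pb = 1973/9 − (2/9)·453.25 = 118.5 and ps = 777/13 + (2/13)·453.25 = 129.5.
Government outlay = subsidy × quantity = 11 × 453.25 = 4985.75.

Government cost = 4985.75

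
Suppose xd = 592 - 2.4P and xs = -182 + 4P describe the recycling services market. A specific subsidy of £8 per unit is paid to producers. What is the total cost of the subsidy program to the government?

Government cost = £2510

Pre-subsidy: 592 - 2.4P = -182 + 4P gives P* = 120.9375, x* = 301.75.
With the subsidy, sellers receive Ps = Pb + 8 for each unit, where Pb is the price buyers pay.
Supply in terms of Pb becomes xs = -182 + 4(Pb + 8) = -150 + 4Pb. Setting this equal to demand: 592 - 2.4Pb = -150 + 4Pb, so Pb = 115.9375.
Sellers receive Ps = 115.9375 + 8 = 123.9375; x' = 592 − 2.4·115.9375 = 313.75.
Government outlay = subsidy × quantity = 8 × 313.75 = 2510.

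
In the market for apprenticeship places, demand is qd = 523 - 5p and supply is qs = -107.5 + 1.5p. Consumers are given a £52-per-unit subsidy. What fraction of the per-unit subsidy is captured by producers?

Producer share = 10/13

Pre-subsidy: 523 - 5p = -107.5 + 1.5p gives p* = 97, q* = 38.
With the rebate, buyers effectively pay pb = ps − 52, where ps is the price sellers receive.
Demand in terms of ps becomes qd = 523 − 5(ps − 52) = 783 - 5ps. Setting this equal to supply: 783 - 5ps = -107.5 + 1.5ps, so ps = 137.
Buyers pay pb = 137 − 52 = 85; q' = -107.5 + 1.5·137 = 98.
Buyers' price falls by p* − pb = 97 − 85 = 12; sellers' price rises by ps − p* = 137 − 97 = 40.
So producers capture 40/52 = 10/13 of each unit of subsidy.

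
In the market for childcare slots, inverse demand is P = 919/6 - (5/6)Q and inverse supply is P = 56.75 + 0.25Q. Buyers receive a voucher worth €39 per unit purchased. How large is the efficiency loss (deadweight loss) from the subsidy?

Deadweight loss = €702

Pre-subsidy: 919/6 - (5/6)Q = 56.75 + 0.25Q gives Q* = 89 and P* = 79.
With the rebate, buyers effectively pay Pb = Ps − 39, where Ps is the price sellers receive.
On the curves, Pb = 919/6 - (5/6)Q and Ps = 56.75 + 0.25Q; the wedge Ps − Pb = 39 gives 56.75 + 0.25Q − (919/6 - (5/6)Q) = 39, so Q' = 125.
Then Pb = 919/6 − (5/6)·125 = 49 and Ps = 56.75 + 0.25·125 = 88.
The subsidy expands output by 125 − 89 = 36 past the efficient level; on those units the gap between marginal cost and willingness to pay runs from 0 up to 39.
DWL = ½ × 39 × 36 = 702.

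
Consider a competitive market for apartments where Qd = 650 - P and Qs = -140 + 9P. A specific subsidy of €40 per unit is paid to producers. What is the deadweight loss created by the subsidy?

Deadweight loss = €720

Pre-subsidy: 650 - P = -140 + 9P gives P* = 79, Q* = 571.
With the subsidy, sellers receive Ps = Pb + 40 for each unit, where Pb is the price buyers pay.
Supply in terms of Pb becomes Qs = -140 + 9(Pb + 40) = 220 + 9Pb. Setting this equal to demand: 650 - Pb = 220 + 9Pb, so Pb = 43.
Sellers receive Ps = 43 + 40 = 83; Q' = 650 − 1·43 = 607.
The subsidy expands output by 607 − 571 = 36 past the efficient level; on those units the gap between marginal cost and willingness to pay runs from 0 up to 40.
DWL = ½ × 40 × 36 = 720.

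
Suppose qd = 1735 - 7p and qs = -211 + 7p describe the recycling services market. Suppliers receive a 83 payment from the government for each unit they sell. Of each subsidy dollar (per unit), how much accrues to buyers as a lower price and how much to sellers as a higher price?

Pre-subsidy: 1735 - 7p = -211 + 7p gives p* = 139, q* = 762.
With the subsidy, sellers receive ps = pb + 83 for each unit, where pb is the price buyers pay.
Supply in terms of pb becomes qs = -211 + 7(pb + 83) = 370 + 7pb. Setting this equal to demand: 1735 - 7pb = 370 + 7pb, so pb = 97.5.
Sellers receive ps = 97.5 + 83 = 180.5; q' = 1735 − 7·97.5 = 1052.5.
Buyers' price falls by p* − pb = 139 − 97.5 = 41.5; sellers' price rises by ps − p* = 180.5 − 139 = 41.5.

Buyers gain 41.5 per unit; sellers gain 41.5 per unit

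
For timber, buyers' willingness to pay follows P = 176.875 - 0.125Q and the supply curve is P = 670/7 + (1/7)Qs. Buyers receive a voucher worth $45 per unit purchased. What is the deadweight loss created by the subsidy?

Pre-subsidy: 176.875 - 0.125Q = 670/7 + (1/7)Q gives Q* = 303 and P* = 139.
With the rebate, buyers effectively pay Pb = Ps − 45, where Ps is the price sellers receive.
On the curves, Pb = 176.875 - 0.125Q and Ps = 670/7 + (1/7)Q; the wedge Ps − Pb = 45 gives 670/7 + (1/7)Q − (176.875 - 0.125Q) = 45, so Q' = 471.
Then Pb = 176.875 − 0.125·471 = 118 and Ps = 670/7 + (1/7)·471 = 163.
The subsidy expands output by 471 − 303 = 168 past the efficient level; on those units the gap between marginal cost and willingness to pay runs from 0 up to 45.
DWL = ½ × 45 × 168 = 3780.

Deadweight loss = $3780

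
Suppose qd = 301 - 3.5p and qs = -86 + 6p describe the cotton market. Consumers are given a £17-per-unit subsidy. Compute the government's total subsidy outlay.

Pre-subsidy: 301 - 3.5p = -86 + 6p gives p* = 774/19, q* = 3010/19.
With the rebate, buyers effectively pay pb = ps − 17, where ps is the price sellers receive.
Demand in terms of ps becomes qd = 301 − 3.5(ps − 17) = 360.5 - 3.5ps. Setting this equal to supply: 360.5 - 3.5ps = -86 + 6ps, so ps = 47.
Buyers pay pb = 47 − 17 = 30; q' = -86 + 6·47 = 196.
Government outlay = subsidy × quantity = 17 × 196 = 3332.

Government cost = £3332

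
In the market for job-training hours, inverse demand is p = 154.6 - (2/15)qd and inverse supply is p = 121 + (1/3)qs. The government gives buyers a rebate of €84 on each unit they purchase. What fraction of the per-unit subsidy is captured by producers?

Producer share = 5/7

Pre-subsidy: 154.6 - (2/15)q = 121 + (1/3)q gives q* = 72 and p* = 145.
With the rebate, buyers effectively pay pb = ps − 84, where ps is the price sellers receive.
On the curves, pb = 154.6 - (2/15)q and ps = 121 + (1/3)q; the wedge ps − pb = 84 gives 121 + (1/3)q − (154.6 - (2/15)q) = 84, so q' = 252.
Then pb = 154.6 − (2/15)·252 = 121 and ps = 121 + (1/3)·252 = 205.
Buyers' price falls by p* − pb = 145 − 121 = 24; sellers' price rises by ps − p* = 205 − 145 = 60.
So producers capture 60/84 = 5/7 of each unit of subsidy.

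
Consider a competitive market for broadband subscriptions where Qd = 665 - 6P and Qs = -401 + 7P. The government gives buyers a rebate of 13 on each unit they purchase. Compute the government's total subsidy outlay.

Pre-subsidy: 665 - 6P = -401 + 7P gives P* = 82, Q* = 173.
With the rebate, buyers effectively pay Pb = Ps − 13, where Ps is the price sellers receive.
Demand in terms of Ps becomes Qd = 665 − 6(Ps − 13) = 743 - 6Ps. Setting this equal to supply: 743 - 6Ps = -401 + 7Ps, so Ps = 88.
Buyers pay Pb = 88 − 13 = 75; Q' = -401 + 7·88 = 215.
Government outlay = subsidy × quantity = 13 × 215 = 2795.

Government cost = 2795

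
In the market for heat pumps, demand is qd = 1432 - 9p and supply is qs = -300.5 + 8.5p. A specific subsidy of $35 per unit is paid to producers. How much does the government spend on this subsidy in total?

Government cost = $24290

Pre-subsidy: 1432 - 9p = -300.5 + 8.5p gives p* = 99, q* = 541.
With the subsidy, sellers receive ps = pb + 35 for each unit, where pb is the price buyers pay.
Supply in terms of pb becomes qs = -300.5 + 8.5(pb + 35) = -3 + 8.5pb. Setting this equal to demand: 1432 - 9pb = -3 + 8.5pb, so pb = 82.
Sellers receive ps = 82 + 35 = 117; q' = 1432 − 9·82 = 694.
Government outlay = subsidy × quantity = 35 × 694 = 24290.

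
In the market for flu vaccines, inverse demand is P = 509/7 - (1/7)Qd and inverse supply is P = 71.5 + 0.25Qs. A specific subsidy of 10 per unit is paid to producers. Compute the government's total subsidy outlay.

Government cost = 3140/11

Pre-subsidy: 509/7 - (1/7)Q = 71.5 + 0.25Q gives Q* = 34/11 and P* = 795/11.
With the subsidy, sellers receive Ps = Pb + 10 for each unit, where Pb is the price buyers pay.
On the curves, Pb = 509/7 - (1/7)Q and Ps = 71.5 + 0.25Q; the wedge Ps − Pb = 10 gives 71.5 + 0.25Q − (509/7 - (1/7)Q) = 10, so Q' = 314/11.
Then Pb = 509/7 − (1/7)·(314/11) = 755/11 and Ps = 71.5 + 0.25·(314/11) = 865/11.
Government outlay = subsidy × quantity = 10 × 314/11 = 3140/11.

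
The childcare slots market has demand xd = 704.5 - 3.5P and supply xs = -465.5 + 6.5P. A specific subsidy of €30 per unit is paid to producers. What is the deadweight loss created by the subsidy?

Deadweight loss = €1023.75

Pre-subsidy: 704.5 - 3.5P = -465.5 + 6.5P gives P* = 117, x* = 295.
With the subsidy, sellers receive Ps = Pb + 30 for each unit, where Pb is the price buyers pay.
Supply in terms of Pb becomes xs = -465.5 + 6.5(Pb + 30) = -270.5 + 6.5Pb. Setting this equal to demand: 704.5 - 3.5Pb = -270.5 + 6.5Pb, so Pb = 97.5.
Sellers receive Ps = 97.5 + 30 = 127.5; x' = 704.5 − 3.5·97.5 = 363.25.
The subsidy expands output by 363.25 − 295 = 68.25 past the efficient level; on those units the gap between marginal cost and willingness to pay runs from 0 up to 30.
DWL = ½ × 30 × 68.25 = 1023.75.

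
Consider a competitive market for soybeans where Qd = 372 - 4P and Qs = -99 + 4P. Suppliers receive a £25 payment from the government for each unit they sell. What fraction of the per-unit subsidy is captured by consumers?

Consumer share = 0.5

Pre-subsidy: 372 - 4P = -99 + 4P gives P* = 58.875, Q* = 136.5.
With the subsidy, sellers receive Ps = Pb + 25 for each unit, where Pb is the price buyers pay.
Supply in terms of Pb becomes Qs = -99 + 4(Pb + 25) = 1 + 4Pb. Setting this equal to demand: 372 - 4Pb = 1 + 4Pb, so Pb = 46.375.
Sellers receive Ps = 46.375 + 25 = 71.375; Q' = 372 − 4·46.375 = 186.5.
Buyers' price falls by P* − Pb = 58.875 − 46.375 = 12.5; sellers' price rises by Ps − P* = 71.375 − 58.875 = 12.5.
So consumers capture 12.5/25 = 0.5 of each unit of subsidy.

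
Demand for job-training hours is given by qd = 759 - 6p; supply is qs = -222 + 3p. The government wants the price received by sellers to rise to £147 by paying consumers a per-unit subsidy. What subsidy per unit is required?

At a seller price of 147, quantity supplied is -222 + 3·147 = 219.
Buyers absorb 219 only when they pay pb with 759 − 6·pb = 219, i.e. pb = 90.
s = ps − pb = 147 − 90 = 57.

Required subsidy s = £57 per unit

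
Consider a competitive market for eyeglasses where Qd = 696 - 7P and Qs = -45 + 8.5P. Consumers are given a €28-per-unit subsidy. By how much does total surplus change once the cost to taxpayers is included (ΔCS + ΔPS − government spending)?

Net change in total surplus = -46648/31

Pre-subsidy: 696 - 7P = -45 + 8.5P gives P* = 1482/31, Q* = 11202/31.
With the rebate, buyers effectively pay Pb = Ps − 28, where Ps is the price sellers receive.
Demand in terms of Ps becomes Qd = 696 − 7(Ps − 28) = 892 - 7Ps. Setting this equal to supply: 892 - 7Ps = -45 + 8.5Ps, so Ps = 1874/31.
Buyers pay Pb = 1874/31 − 28 = 1006/31; Q' = -45 + 8.5·(1874/31) = 14534/31.
ΔCS = ½(11202/31 + 14534/31)(1482/31 − 1006/31) = 6125168/961; ΔPS = ½(11202/31 + 14534/31)(1874/31 − 1482/31) = 5044256/961.
Government spending = 28 × 14534/31 = 406952/31.
Net change = 6125168/961 + 5044256/961 − 406952/31 = -46648/31. The loss equals the DWL triangle ½·28·3332/31.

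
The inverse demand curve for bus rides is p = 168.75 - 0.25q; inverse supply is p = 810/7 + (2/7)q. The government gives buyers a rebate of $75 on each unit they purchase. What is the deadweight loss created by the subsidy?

Deadweight loss = $5250

Pre-subsidy: 168.75 - 0.25q = 810/7 + (2/7)q gives q* = 99 and p* = 144.
With the rebate, buyers effectively pay pb = ps − 75, where ps is the price sellers receive.
On the curves, pb = 168.75 - 0.25q and ps = 810/7 + (2/7)q; the wedge ps − pb = 75 gives 810/7 + (2/7)q − (168.75 - 0.25q) = 75, so q' = 239.
Then pb = 168.75 − 0.25·239 = 109 and ps = 810/7 + (2/7)·239 = 184.
The subsidy expands output by 239 − 99 = 140 past the efficient level; on those units the gap between marginal cost and willingness to pay runs from 0 up to 75.
DWL = ½ × 75 × 140 = 5250.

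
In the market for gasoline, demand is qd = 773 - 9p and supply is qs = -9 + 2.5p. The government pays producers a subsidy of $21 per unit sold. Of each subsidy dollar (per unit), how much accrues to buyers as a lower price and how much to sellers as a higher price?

Pre-subsidy: 773 - 9p = -9 + 2.5p gives p* = 68, q* = 161.
With the subsidy, sellers receive ps = pb + 21 for each unit, where pb is the price buyers pay.
Supply in terms of pb becomes qs = -9 + 2.5(pb + 21) = 43.5 + 2.5pb. Setting this equal to demand: 773 - 9pb = 43.5 + 2.5pb, so pb = 1459/23.
Sellers receive ps = 1459/23 + 21 = 1942/23; q' = 773 − 9·(1459/23) = 4648/23.
Buyers' price falls by p* − pb = 68 − 1459/23 = 105/23; sellers' price rises by ps − p* = 1942/23 − 68 = 378/23.

Buyers gain 105/23 per unit; sellers gain 378/23 per unit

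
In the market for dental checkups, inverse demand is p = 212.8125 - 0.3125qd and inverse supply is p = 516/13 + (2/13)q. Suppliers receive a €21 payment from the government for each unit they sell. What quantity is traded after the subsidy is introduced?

q' = 40377/97

Pre-subsidy: 212.8125 - 0.3125q = 516/13 + (2/13)q gives q* = 36009/97 and p* = 9390/97.
With the subsidy, sellers receive ps = pb + 21 for each unit, where pb is the price buyers pay.
On the curves, pb = 212.8125 - 0.3125q and ps = 516/13 + (2/13)q; the wedge ps − pb = 21 gives 516/13 + (2/13)q − (212.8125 - 0.3125q) = 21, so q' = 40377/97.
Then pb = 212.8125 − 0.3125·(40377/97) = 8025/97 and ps = 516/13 + (2/13)·(40377/97) = 10062/97.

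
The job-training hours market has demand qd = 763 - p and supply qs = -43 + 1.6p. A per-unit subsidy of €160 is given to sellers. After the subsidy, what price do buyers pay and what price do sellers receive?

Buyers pay 2750/13; sellers receive 4830/13

Pre-subsidy: 763 - p = -43 + 1.6p gives p* = 310, q* = 453.
With the subsidy, sellers receive ps = pb + 160 for each unit, where pb is the price buyers pay.
Supply in terms of pb becomes qs = -43 + 1.6(pb + 160) = 213 + 1.6pb. Setting this equal to demand: 763 - pb = 213 + 1.6pb, so pb = 2750/13.
Sellers receive ps = 2750/13 + 160 = 4830/13; q' = 763 − 1·(2750/13) = 7169/13.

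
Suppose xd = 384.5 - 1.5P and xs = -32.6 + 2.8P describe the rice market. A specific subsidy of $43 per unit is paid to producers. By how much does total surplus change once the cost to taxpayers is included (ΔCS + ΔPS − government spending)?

Pre-subsidy: 384.5 - 1.5P = -32.6 + 2.8P gives P* = 97, x* = 239.
With the subsidy, sellers receive Ps = Pb + 43 for each unit, where Pb is the price buyers pay.
Supply in terms of Pb becomes xs = -32.6 + 2.8(Pb + 43) = 87.8 + 2.8Pb. Setting this equal to demand: 384.5 - 1.5Pb = 87.8 + 2.8Pb, so Pb = 69.
Sellers receive Ps = 69 + 43 = 112; x' = 384.5 − 1.5·69 = 281.
ΔCS = ½(239 + 281)(97 − 69) = 7280; ΔPS = ½(239 + 281)(112 − 97) = 3900.
Government spending = 43 × 281 = 12083.
Net change = 7280 + 3900 − 12083 = -903. The loss equals the DWL triangle ½·43·42.

Net change in total surplus = -$903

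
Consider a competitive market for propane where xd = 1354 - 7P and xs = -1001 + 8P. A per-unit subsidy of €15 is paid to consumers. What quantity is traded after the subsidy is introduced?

Pre-subsidy: 1354 - 7P = -1001 + 8P gives P* = 157, x* = 255.
With the rebate, buyers effectively pay Pb = Ps − 15, where Ps is the price sellers receive.
Demand in terms of Ps becomes xd = 1354 − 7(Ps − 15) = 1459 - 7Ps. Setting this equal to supply: 1459 - 7Ps = -1001 + 8Ps, so Ps = 164.
Buyers pay Pb = 164 − 15 = 149; x' = -1001 + 8·164 = 311.

x' = 311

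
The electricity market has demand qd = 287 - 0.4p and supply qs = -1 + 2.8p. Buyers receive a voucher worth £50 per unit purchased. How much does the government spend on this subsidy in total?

Government cost = £13425

Pre-subsidy: 287 - 0.4p = -1 + 2.8p gives p* = 90, q* = 251.
With the rebate, buyers effectively pay pb = ps − 50, where ps is the price sellers receive.
Demand in terms of ps becomes qd = 287 − 0.4(ps − 50) = 307 - 0.4ps. Setting this equal to supply: 307 - 0.4ps = -1 + 2.8ps, so ps = 96.25.
Buyers pay pb = 96.25 − 50 = 46.25; q' = -1 + 2.8·96.25 = 268.5.
Government outlay = subsidy × quantity = 50 × 268.5 = 13425.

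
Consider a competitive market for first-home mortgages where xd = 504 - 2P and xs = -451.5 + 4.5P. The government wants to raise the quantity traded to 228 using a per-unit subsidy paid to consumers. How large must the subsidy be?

At x = 228, invert demand for the buyer price: Pb = (504 − 228)/2 = 138; invert supply for the seller price: Ps = (228 − (-451.5))/4.5 = 151.
The subsidy must fill the gap: s = Ps − Pb = 151 − 138 = 13.

Required subsidy s = 13 per unit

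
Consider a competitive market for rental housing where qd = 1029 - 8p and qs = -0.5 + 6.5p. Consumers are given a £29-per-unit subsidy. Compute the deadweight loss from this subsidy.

Pre-subsidy: 1029 - 8p = -0.5 + 6.5p gives p* = 71, q* = 461.
With the rebate, buyers effectively pay pb = ps − 29, where ps is the price sellers receive.
Demand in terms of ps becomes qd = 1029 − 8(ps − 29) = 1261 - 8ps. Setting this equal to supply: 1261 - 8ps = -0.5 + 6.5ps, so ps = 87.
Buyers pay pb = 87 − 29 = 58; q' = -0.5 + 6.5·87 = 565.
The subsidy expands output by 565 − 461 = 104 past the efficient level; on those units the gap between marginal cost and willingness to pay runs from 0 up to 29.
DWL = ½ × 29 × 104 = 1508.

Deadweight loss = £1508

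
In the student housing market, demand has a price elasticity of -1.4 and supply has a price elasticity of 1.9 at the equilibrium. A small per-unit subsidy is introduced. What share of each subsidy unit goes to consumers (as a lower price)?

Consumer share = 19/33

For a small subsidy around the equilibrium, the benefit split depends on the relative slopes, which at a point are proportional to the elasticities.
Buyer share = εs/(εs + |εd|) = 1.9/(1.9 + 1.4) = 19/33; seller share = |εd|/(εs + |εd|) = 14/33.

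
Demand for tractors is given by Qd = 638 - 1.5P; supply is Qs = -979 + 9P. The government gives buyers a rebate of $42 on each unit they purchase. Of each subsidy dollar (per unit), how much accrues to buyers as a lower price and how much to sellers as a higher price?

Buyers gain $36 per unit; sellers gain $6 per unit

Pre-subsidy: 638 - 1.5P = -979 + 9P gives P* = 154, Q* = 407.
With the rebate, buyers effectively pay Pb = Ps − 42, where Ps is the price sellers receive.
Demand in terms of Ps becomes Qd = 638 − 1.5(Ps − 42) = 701 - 1.5Ps. Setting this equal to supply: 701 - 1.5Ps = -979 + 9Ps, so Ps = 160.
Buyers pay Pb = 160 − 42 = 118; Q' = -979 + 9·160 = 461.
Buyers' price falls by P* − Pb = 154 − 118 = 36; sellers' price rises by Ps − P* = 160 − 154 = 6.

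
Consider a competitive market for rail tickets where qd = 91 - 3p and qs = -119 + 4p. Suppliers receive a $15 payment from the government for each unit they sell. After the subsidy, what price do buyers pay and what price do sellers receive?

Pre-subsidy: 91 - 3p = -119 + 4p gives p* = 30, q* = 1.
With the subsidy, sellers receive ps = pb + 15 for each unit, where pb is the price buyers pay.
Supply in terms of pb becomes qs = -119 + 4(pb + 15) = -59 + 4pb. Setting this equal to demand: 91 - 3pb = -59 + 4pb, so pb = 150/7.
Sellers receive ps = 150/7 + 15 = 255/7; q' = 91 − 3·(150/7) = 187/7.

Buyers pay 150/7; sellers receive 255/7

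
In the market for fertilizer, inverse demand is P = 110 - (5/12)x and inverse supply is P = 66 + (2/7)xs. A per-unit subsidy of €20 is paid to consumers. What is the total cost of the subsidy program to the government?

Pre-subsidy: 110 - (5/12)x = 66 + (2/7)x gives x* = 3696/59 and P* = 4950/59.
With the rebate, buyers effectively pay Pb = Ps − 20, where Ps is the price sellers receive.
On the curves, Pb = 110 - (5/12)x and Ps = 66 + (2/7)x; the wedge Ps − Pb = 20 gives 66 + (2/7)x − (110 - (5/12)x) = 20, so x' = 5376/59.
Then Pb = 110 − (5/12)·(5376/59) = 4250/59 and Ps = 66 + (2/7)·(5376/59) = 5430/59.
Government outlay = subsidy × quantity = 20 × 5376/59 = 107520/59.

Government cost = 107520/59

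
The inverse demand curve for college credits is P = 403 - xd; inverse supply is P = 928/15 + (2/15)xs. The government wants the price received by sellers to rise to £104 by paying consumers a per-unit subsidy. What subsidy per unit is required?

At a seller price of 104, quantity supplied is -464 + 7.5·104 = 316.
Buyers absorb 316 only when they pay Pb = 403 − 1·316 = 87.
s = Ps − Pb = 104 − 87 = 17.

Required subsidy s = £17 per unit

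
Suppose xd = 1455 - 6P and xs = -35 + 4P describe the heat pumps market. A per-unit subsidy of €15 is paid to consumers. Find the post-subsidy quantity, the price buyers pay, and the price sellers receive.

x' = 597; buyers pay €143; sellers receive €158

Pre-subsidy: 1455 - 6P = -35 + 4P gives P* = 149, x* = 561.
With the rebate, buyers effectively pay Pb = Ps − 15, where Ps is the price sellers receive.
Demand in terms of Ps becomes xd = 1455 − 6(Ps − 15) = 1545 - 6Ps. Setting this equal to supply: 1545 - 6Ps = -35 + 4Ps, so Ps = 158.
Buyers pay Pb = 158 − 15 = 143; x' = -35 + 4·158 = 597.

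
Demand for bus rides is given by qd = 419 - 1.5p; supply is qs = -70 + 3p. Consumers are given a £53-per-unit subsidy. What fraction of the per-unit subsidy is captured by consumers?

Consumer share = 2/3

Pre-subsidy: 419 - 1.5p = -70 + 3p gives p* = 326/3, q* = 256.
With the rebate, buyers effectively pay pb = ps − 53, where ps is the price sellers receive.
Demand in terms of ps becomes qd = 419 − 1.5(ps − 53) = 498.5 - 1.5ps. Setting this equal to supply: 498.5 - 1.5ps = -70 + 3ps, so ps = 379/3.
Buyers pay pb = 379/3 − 53 = 220/3; q' = -70 + 3·(379/3) = 309.
Buyers' price falls by p* − pb = 326/3 − 220/3 = 106/3; sellers' price rises by ps − p* = 379/3 − 326/3 = 53/3.
So consumers capture (106/3)/53 = 2/3 of each unit of subsidy.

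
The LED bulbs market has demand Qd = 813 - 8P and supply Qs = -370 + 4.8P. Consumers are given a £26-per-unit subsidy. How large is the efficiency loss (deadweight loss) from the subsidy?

Deadweight loss = £1014

Pre-subsidy: 813 - 8P = -370 + 4.8P gives P* = 92.421875, Q* = 73.625.
With the rebate, buyers effectively pay Pb = Ps − 26, where Ps is the price sellers receive.
Demand in terms of Ps becomes Qd = 813 − 8(Ps − 26) = 1021 - 8Ps. Setting this equal to supply: 1021 - 8Ps = -370 + 4.8Ps, so Ps = 108.671875.
Buyers pay Pb = 108.671875 − 26 = 82.671875; Q' = -370 + 4.8·108.671875 = 151.625.
The subsidy expands output by 151.625 − 73.625 = 78 past the efficient level; on those units the gap between marginal cost and willingness to pay runs from 0 up to 26.
DWL = ½ × 26 × 78 = 1014.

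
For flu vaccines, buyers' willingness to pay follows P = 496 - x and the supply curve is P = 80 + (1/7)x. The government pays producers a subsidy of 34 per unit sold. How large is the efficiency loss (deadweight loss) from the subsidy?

Pre-subsidy: 496 - x = 80 + (1/7)x gives x* = 364 and P* = 132.
With the subsidy, sellers receive Ps = Pb + 34 for each unit, where Pb is the price buyers pay.
On the curves, Pb = 496 - x and Ps = 80 + (1/7)x; the wedge Ps − Pb = 34 gives 80 + (1/7)x − (496 - x) = 34, so x' = 393.75.
Then Pb = 496 − 1·393.75 = 102.25 and Ps = 80 + (1/7)·393.75 = 136.25.
The subsidy expands output by 393.75 − 364 = 29.75 past the efficient level; on those units the gap between marginal cost and willingness to pay runs from 0 up to 34.
DWL = ½ × 34 × 29.75 = 505.75.

Deadweight loss = 505.75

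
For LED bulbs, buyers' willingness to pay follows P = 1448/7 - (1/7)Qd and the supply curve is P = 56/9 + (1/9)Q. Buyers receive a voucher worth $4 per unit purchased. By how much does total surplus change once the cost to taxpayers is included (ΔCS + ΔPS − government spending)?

Pre-subsidy: 1448/7 - (1/7)Q = 56/9 + (1/9)Q gives Q* = 790 and P* = 94.
With the rebate, buyers effectively pay Pb = Ps − 4, where Ps is the price sellers receive.
On the curves, Pb = 1448/7 - (1/7)Q and Ps = 56/9 + (1/9)Q; the wedge Ps − Pb = 4 gives 56/9 + (1/9)Q − (1448/7 - (1/7)Q) = 4, so Q' = 805.75.
Then Pb = 1448/7 − (1/7)·805.75 = 91.75 and Ps = 56/9 + (1/9)·805.75 = 95.75.
ΔCS = ½(790 + 805.75)(94 − 91.75) = 1795.21875; ΔPS = ½(790 + 805.75)(95.75 − 94) = 1396.28125.
Government spending = 4 × 805.75 = 3223.
Net change = 1795.21875 + 1396.28125 − 3223 = -31.5. The loss equals the DWL triangle ½·4·15.75.

Net change in total surplus = -$31.5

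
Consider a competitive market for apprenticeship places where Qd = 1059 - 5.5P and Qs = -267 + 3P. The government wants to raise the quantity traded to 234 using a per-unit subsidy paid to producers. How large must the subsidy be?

At Q = 234, invert demand for the buyer price: Pb = (1059 − 234)/5.5 = 150; invert supply for the seller price: Ps = (234 − (-267))/3 = 167.
The subsidy must fill the gap: s = Ps − Pb = 167 − 150 = 17.

Required subsidy s = 17 per unit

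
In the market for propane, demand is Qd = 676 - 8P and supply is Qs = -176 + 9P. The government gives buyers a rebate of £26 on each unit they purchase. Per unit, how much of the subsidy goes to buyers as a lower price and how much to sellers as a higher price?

Buyers gain 234/17 per unit; sellers gain 208/17 per unit

Pre-subsidy: 676 - 8P = -176 + 9P gives P* = 852/17, Q* = 4676/17.
With the rebate, buyers effectively pay Pb = Ps − 26, where Ps is the price sellers receive.
Demand in terms of Ps becomes Qd = 676 − 8(Ps − 26) = 884 - 8Ps. Setting this equal to supply: 884 - 8Ps = -176 + 9Ps, so Ps = 1060/17.
Buyers pay Pb = 1060/17 − 26 = 618/17; Q' = -176 + 9·(1060/17) = 6548/17.
Buyers' price falls by P* − Pb = 852/17 − 618/17 = 234/17; sellers' price rises by Ps − P* = 1060/17 − 852/17 = 208/17.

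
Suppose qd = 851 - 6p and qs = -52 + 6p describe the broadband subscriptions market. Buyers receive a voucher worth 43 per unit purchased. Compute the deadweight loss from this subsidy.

Pre-subsidy: 851 - 6p = -52 + 6p gives p* = 75.25, q* = 399.5.
With the rebate, buyers effectively pay pb = ps − 43, where ps is the price sellers receive.
Demand in terms of ps becomes qd = 851 − 6(ps − 43) = 1109 - 6ps. Setting this equal to supply: 1109 - 6ps = -52 + 6ps, so ps = 96.75.
Buyers pay pb = 96.75 − 43 = 53.75; q' = -52 + 6·96.75 = 528.5.
The subsidy expands output by 528.5 − 399.5 = 129 past the efficient level; on those units the gap between marginal cost and willingness to pay runs from 0 up to 43.
DWL = ½ × 43 × 129 = 2773.5.

Deadweight loss = 2773.5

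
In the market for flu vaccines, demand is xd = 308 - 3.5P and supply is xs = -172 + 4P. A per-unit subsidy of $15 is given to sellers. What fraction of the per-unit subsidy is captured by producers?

Producer share = 7/15

Pre-subsidy: 308 - 3.5P = -172 + 4P gives P* = 64, x* = 84.
With the subsidy, sellers receive Ps = Pb + 15 for each unit, where Pb is the price buyers pay.
Supply in terms of Pb becomes xs = -172 + 4(Pb + 15) = -112 + 4Pb. Setting this equal to demand: 308 - 3.5Pb = -112 + 4Pb, so Pb = 56.
Sellers receive Ps = 56 + 15 = 71; x' = 308 − 3.5·56 = 112.
Buyers' price falls by P* − Pb = 64 − 56 = 8; sellers' price rises by Ps − P* = 71 − 64 = 7.
So producers capture 7/15 = 7/15 of each unit of subsidy.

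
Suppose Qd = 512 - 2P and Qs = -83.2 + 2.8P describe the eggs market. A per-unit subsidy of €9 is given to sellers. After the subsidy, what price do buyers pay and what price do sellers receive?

Buyers pay €118.75; sellers receive €127.75

Pre-subsidy: 512 - 2P = -83.2 + 2.8P gives P* = 124, Q* = 264.
With the subsidy, sellers receive Ps = Pb + 9 for each unit, where Pb is the price buyers pay.
Supply in terms of Pb becomes Qs = -83.2 + 2.8(Pb + 9) = -58 + 2.8Pb. Setting this equal to demand: 512 - 2Pb = -58 + 2.8Pb, so Pb = 118.75.
Sellers receive Ps = 118.75 + 9 = 127.75; Q' = 512 − 2·118.75 = 274.5.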